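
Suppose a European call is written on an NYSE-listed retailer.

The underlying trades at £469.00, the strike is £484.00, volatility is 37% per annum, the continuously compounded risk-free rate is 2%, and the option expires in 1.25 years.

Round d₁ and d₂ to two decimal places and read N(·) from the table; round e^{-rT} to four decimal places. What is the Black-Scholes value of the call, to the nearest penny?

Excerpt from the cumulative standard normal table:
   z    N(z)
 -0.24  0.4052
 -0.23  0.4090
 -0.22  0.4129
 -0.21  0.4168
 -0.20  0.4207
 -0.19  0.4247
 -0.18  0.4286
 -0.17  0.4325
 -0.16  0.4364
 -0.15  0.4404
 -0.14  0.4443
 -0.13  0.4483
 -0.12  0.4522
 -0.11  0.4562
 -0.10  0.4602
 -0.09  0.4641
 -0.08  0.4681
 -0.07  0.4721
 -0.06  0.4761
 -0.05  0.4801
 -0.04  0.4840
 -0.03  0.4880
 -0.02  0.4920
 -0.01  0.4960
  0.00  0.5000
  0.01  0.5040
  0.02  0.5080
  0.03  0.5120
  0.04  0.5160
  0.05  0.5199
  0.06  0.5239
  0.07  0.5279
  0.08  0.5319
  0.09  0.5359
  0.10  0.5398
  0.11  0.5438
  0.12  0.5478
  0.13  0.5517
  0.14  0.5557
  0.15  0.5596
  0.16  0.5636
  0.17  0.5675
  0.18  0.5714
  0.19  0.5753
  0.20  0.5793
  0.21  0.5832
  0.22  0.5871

σ√T = 0.37·√1.25 = 0.4137
d₁ = [ln(469/484) + (0.02 + 0.37²/2)·1.25] / 0.4137 = [-0.0315 + 0.1106] / 0.4137 = 0.1912 ≈ 0.19
d₂ = d₁ − σ√T = 0.1912 − 0.4137 = -0.2225 ≈ -0.22
exp(−rT) = exp(−0.02·1.25) = 0.9753
N(d₁) = N(0.19) = 0.5753;  N(d₂) = N(-0.22) = 0.4129
C = 469·0.5753 − 484·0.9753·0.4129 = 269.8157 − 194.9075 = 74.9082

£74.91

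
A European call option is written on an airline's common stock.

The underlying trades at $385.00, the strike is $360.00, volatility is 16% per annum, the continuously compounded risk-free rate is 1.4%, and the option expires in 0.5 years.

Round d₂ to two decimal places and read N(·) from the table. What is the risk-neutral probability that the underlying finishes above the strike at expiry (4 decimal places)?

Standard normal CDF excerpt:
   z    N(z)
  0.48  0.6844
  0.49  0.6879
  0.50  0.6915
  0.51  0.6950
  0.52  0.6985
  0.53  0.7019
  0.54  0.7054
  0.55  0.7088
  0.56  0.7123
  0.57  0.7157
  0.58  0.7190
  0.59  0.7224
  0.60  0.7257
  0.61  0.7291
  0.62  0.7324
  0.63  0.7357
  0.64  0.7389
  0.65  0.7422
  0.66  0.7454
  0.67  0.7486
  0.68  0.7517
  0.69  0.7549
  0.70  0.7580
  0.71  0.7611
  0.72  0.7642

T = 0.5;  σ√T = 0.1131
d₁ = [ln(385/360) + (0.014 + ½·0.16²)·0.5] / (σ√T) = (0.0671 + 0.0134) / 0.1131 = 0.7119 ≈ 0.71
d₂ = 0.7119 − 0.1131 = 0.5987 ≈ 0.60
Risk-neutral Pr[S_T > K] = N(d₂) = N(0.60) = 0.7257

0.7257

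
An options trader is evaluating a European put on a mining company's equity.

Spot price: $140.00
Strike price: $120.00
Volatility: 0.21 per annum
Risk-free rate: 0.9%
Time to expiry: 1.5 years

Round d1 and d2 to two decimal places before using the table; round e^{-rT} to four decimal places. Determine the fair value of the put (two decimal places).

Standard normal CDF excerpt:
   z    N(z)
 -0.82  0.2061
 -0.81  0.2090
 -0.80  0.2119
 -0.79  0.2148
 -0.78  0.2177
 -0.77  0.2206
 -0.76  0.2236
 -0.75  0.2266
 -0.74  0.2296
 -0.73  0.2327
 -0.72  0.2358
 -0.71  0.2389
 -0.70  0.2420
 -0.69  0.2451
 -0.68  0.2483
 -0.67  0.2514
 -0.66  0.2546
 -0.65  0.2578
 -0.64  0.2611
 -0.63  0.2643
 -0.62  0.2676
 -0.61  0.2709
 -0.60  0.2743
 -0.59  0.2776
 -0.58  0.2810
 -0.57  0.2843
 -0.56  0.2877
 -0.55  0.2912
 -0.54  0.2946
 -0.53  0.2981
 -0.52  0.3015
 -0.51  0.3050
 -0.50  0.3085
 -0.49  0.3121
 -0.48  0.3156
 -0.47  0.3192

$5.22

T = 1.5;  σ√T = 0.2572
d₁ = [ln(140/120) + (0.009 + 0.21²/2)·1.5] / 0.2572 = [0.1542 + 0.0466] / 0.2572 = 0.7804 which rounds to 0.78
d₂ = d₁ − σ√T = 0.7804 − 0.2572 = 0.5232 which rounds to 0.52
e^(−rT) = e^(−0.009·1.5) = 0.9866
N(−d₂) = N(-0.52) = 0.3015;  N(−d₁) = N(-0.78) = 0.2177
P = 120·0.9866·0.3015 − 140·0.2177 = 35.6952 − 30.4780 = 5.2172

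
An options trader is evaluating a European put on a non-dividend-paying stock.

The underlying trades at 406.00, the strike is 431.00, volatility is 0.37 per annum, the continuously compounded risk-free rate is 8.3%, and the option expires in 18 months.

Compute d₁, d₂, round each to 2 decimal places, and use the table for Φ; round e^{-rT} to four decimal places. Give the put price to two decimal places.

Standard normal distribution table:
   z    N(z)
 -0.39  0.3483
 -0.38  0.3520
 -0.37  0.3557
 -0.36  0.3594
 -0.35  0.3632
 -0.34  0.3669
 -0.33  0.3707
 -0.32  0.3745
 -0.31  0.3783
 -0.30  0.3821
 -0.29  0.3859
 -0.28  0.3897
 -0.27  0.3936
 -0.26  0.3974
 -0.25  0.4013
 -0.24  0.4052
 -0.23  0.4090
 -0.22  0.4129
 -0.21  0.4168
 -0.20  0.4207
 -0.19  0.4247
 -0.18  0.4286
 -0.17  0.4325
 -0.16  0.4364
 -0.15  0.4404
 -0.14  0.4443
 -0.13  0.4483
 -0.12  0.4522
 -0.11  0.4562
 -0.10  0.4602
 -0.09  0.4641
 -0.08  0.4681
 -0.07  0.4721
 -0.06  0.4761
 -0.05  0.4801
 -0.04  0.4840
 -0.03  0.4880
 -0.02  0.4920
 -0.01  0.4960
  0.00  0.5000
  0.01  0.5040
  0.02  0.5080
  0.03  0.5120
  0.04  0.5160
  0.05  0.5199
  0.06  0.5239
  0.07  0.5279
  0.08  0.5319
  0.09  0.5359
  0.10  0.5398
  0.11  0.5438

57.99

T = 1.5;  σ√T = 0.4532
d₁ = [ln(406/431) + (0.083 + 0.37²/2)·1.5] / 0.4532 = [-0.0598 + 0.2272] / 0.4532 = 0.3695 ≈ 0.37
d₂ = d₁ − σ√T = 0.3695 − 0.4532 = -0.0837 ≈ -0.08
exp(−rT) = exp(−0.083·1.5) = 0.8829
N(−d₂) = N(0.08) = 0.5319;  N(−d₁) = N(-0.37) = 0.3557
P = 431·0.8829·0.5319 − 406·0.3557 = 202.4039 − 144.4142 = 57.9897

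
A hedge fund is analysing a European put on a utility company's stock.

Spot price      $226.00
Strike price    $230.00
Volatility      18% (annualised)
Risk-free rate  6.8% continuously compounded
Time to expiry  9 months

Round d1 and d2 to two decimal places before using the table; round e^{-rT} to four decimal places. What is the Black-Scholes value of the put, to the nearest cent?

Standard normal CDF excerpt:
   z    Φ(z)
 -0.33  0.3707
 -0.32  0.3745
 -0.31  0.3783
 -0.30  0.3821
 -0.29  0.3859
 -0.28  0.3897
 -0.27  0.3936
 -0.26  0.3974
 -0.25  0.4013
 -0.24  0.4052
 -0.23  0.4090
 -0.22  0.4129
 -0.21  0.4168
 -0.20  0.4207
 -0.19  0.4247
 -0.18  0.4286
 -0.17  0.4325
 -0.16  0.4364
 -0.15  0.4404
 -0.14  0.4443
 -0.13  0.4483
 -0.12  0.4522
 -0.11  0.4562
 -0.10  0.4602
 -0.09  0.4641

$9.90

σ√T = 0.18 × 0.8660 = 0.1559
d₁ = [ln(226/230) + (0.068 + 0.18²/2)·0.75] / 0.1559 = [-0.0175 + 0.0631] / 0.1559 = 0.2926 ≈ 0.29
d₂ = d₁ − σ√T = 0.2926 − 0.1559 = 0.1367 ≈ 0.14
exp(−rT) = exp(−0.068·0.75) = 0.9503
N(−d₂) = N(-0.14) = 0.4443;  N(−d₁) = N(-0.29) = 0.3859
P = 230·0.9503·0.4443 − 226·0.3859 = 97.1102 − 87.2134 = 9.8968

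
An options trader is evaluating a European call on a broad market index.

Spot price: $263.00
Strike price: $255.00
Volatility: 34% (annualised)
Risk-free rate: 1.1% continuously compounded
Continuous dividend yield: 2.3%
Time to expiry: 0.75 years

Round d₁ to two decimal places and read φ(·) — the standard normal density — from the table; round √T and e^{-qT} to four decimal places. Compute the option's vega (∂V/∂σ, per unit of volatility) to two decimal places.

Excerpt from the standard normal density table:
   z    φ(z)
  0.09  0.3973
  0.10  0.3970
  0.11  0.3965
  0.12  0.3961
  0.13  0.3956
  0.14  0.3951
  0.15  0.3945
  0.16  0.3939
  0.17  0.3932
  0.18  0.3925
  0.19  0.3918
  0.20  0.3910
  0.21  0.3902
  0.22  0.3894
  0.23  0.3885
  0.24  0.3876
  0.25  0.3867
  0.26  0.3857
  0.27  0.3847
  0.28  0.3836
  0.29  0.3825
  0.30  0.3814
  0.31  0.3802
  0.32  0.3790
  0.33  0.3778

T = 0.75;  σ√T = 0.2944
ln(S/K) + (r − q + σ²/2)T = ln(263/255) + (0.011 − 0.023 + 0.34²/2)·0.75 = 0.0309 + 0.0344 = 0.0652
d₁ = 0.0652 / 0.2944 = 0.2216 which rounds to 0.22
√T = √0.75 = 0.8660
φ(d₁) = φ(0.22) = 0.3894
e^(−qT) = e^(−0.023·0.75) = 0.9829
vega = S·e^(−qT)·φ(d₁)·√T = 263·0.9829·0.3894·0.8660 = 87.1724

87.17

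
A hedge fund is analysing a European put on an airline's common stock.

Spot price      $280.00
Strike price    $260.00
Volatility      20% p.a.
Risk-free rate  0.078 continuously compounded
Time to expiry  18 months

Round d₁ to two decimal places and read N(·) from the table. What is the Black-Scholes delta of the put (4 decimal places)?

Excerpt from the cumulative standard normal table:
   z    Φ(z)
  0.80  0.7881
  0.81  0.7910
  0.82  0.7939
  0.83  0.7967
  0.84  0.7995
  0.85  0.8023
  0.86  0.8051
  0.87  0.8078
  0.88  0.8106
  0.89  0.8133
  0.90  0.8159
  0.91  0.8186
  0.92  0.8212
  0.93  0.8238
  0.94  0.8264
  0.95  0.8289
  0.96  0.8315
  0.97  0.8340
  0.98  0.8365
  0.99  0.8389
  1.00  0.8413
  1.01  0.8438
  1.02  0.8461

-0.1841

σ√T = 0.2 × 1.2247 = 0.2449
d₁ = [ln(280/260) + (0.078 + 0.2²/2)·1.5] / 0.2449 = [0.0741 + 0.1470] / 0.2449 = 0.9027 → 0.90
N(d₁) = N(0.90) = 0.8159
Δ_put = N(d₁) − 1 = 0.8159 − 1 = -0.1841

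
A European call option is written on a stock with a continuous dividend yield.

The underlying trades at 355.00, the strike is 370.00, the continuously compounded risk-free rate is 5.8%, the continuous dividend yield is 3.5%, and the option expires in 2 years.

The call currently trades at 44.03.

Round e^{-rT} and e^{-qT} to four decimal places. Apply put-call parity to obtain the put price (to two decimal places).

e^(−qT) = e^(−0.035·2) = 0.9324;  e^(−rT) = e^(−0.058·2) = 0.8905
Put-call parity: C − P = S·e^(−qT) − K·e^(−rT) = 355·0.9324 − 370·0.8905 = 331.0020 − 329.4850 = 1.5170
P = C − (C − P) = 44.03 − (1.5170) = 42.5130

42.51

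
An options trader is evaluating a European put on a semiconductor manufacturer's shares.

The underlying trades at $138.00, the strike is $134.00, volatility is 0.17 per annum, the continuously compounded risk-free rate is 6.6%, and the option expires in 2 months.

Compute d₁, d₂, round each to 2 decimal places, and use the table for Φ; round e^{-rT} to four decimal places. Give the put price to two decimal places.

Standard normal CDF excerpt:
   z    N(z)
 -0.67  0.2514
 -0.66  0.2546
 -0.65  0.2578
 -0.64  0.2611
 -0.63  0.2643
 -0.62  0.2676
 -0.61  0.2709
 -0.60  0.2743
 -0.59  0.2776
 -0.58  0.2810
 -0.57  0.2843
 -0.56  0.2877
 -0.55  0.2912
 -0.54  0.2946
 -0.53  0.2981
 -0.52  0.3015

$1.67

σ√T = 0.17 × 0.4082 = 0.0694
ln(S/K) + (r + σ²/2)T = ln(138/134) + (0.066 + 0.17²/2)·0.1667 = 0.0294 + 0.0134 = 0.0428
d₁ = 0.0428 / 0.0694 = 0.6170 which rounds to 0.62
d₂ = d₁ − σ√T = 0.6170 − 0.0694 = 0.5476 which rounds to 0.55
e^(−rT) = e^(−0.066·0.1667) = 0.9891
N(−d₂) = N(-0.55) = 0.2912;  N(−d₁) = N(-0.62) = 0.2676
P = 134·0.9891·0.2912 − 138·0.2676 = 38.5955 − 36.9288 = 1.6667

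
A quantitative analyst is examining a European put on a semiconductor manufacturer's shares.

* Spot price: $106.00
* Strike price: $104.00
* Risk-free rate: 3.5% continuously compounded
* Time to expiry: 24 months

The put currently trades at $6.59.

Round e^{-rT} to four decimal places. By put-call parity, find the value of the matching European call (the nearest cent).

e^(−rT) = e^(−0.035·2) = 0.9324
Put-call parity: C − P = S − K·e^(−rT) = 106 − 104·0.9324 = 106 − 96.9696 = 9.0304
C = P + (C − P) = 6.59 + (9.0304) = 15.6204

$15.62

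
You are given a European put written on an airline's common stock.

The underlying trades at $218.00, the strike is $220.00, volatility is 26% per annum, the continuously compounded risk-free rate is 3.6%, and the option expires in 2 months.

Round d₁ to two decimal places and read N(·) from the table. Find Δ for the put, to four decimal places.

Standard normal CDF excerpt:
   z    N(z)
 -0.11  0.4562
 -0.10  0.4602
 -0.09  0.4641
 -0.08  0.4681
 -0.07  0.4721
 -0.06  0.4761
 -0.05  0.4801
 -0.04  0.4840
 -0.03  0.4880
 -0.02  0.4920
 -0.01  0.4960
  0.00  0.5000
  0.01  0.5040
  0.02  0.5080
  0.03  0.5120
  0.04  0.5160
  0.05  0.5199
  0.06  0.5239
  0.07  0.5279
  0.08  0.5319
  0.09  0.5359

σ√T = 0.26 × 0.4082 = 0.1061
ln(S/K) + (r + σ²/2)T = ln(218/220) + (0.036 + 0.26²/2)·0.1667 = -0.0091 + 0.0116 = 0.0025
d₁ = 0.0025 / 0.1061 = 0.0236 → 0.02
N(d₁) = N(0.02) = 0.5080
Δ_put = N(d₁) − 1 = 0.5080 − 1 = -0.4920

-0.4920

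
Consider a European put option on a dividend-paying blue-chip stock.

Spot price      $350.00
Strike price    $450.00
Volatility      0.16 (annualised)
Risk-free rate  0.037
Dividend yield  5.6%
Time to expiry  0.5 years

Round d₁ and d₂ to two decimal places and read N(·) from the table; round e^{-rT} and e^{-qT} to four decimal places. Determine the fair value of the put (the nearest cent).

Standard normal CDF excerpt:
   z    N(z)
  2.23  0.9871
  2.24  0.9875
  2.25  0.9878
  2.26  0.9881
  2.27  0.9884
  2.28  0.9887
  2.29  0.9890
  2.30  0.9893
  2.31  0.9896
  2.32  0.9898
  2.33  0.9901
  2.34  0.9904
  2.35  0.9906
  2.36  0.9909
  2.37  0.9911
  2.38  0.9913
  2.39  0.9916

σ√T = 0.16·√0.5 = 0.1131
ln(S/K) + (r − q + σ²/2)T = ln(350/450) + (0.037 − 0.056 + 0.16²/2)·0.5 = -0.2513 − 0.0031 = -0.2544
d₁ = -0.2544 / 0.1131 = -2.2487 ⇒ -2.25
d₂ = d₁ − σ√T = -2.2487 − 0.1131 = -2.3619 ⇒ -2.36
exp(−qT) = exp(−0.056·0.5) = 0.9724;  exp(−rT) = exp(−0.037·0.5) = 0.9817
N(−d₂) = N(2.36) = 0.9909;  N(−d₁) = N(2.25) = 0.9878
P = 450·0.9817·0.9909 − 350·0.9724·0.9878 = 437.7449 − 336.1879 = 101.5571

$101.56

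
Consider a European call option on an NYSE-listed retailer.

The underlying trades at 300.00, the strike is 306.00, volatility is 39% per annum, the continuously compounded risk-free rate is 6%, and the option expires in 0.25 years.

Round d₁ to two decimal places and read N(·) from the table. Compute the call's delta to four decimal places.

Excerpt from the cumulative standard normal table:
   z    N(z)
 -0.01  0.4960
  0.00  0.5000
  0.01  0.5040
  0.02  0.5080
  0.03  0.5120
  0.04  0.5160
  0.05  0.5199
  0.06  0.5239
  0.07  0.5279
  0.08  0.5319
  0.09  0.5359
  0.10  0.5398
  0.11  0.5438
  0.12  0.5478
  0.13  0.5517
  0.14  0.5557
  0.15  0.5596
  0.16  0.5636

0.5279

T = 0.25;  σ√T = 0.1950
d₁ = [ln(300/306) + (0.06 + ½·0.39²)·0.25] / (σ√T) = (-0.0198 + 0.0340) / 0.1950 = 0.0729 ⇒ 0.07
N(d₁) = N(0.07) = 0.5279
Δ_call = N(d₁) = 0.5279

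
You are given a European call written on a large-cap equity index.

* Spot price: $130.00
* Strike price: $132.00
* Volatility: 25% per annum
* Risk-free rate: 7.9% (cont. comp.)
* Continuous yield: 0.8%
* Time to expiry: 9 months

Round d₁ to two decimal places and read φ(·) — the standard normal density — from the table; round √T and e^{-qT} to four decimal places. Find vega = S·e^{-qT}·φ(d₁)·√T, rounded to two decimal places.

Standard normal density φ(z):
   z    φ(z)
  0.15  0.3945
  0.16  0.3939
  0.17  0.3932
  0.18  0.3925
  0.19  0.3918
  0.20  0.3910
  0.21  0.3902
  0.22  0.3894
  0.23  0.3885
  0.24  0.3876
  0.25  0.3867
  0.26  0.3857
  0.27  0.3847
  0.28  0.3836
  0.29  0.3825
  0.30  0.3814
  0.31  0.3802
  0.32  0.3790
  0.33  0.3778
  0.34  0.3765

σ√T = 0.25 × 0.8660 = 0.2165
ln(S/K) + (r − q + σ²/2)T = ln(130/132) + (0.079 − 0.008 + 0.25²/2)·0.75 = -0.0153 + 0.0767 = 0.0614
d₁ = 0.0614 / 0.2165 = 0.2837 ≈ 0.28
√T = √0.75 = 0.8660
φ(d₁) = φ(0.28) = 0.3836
exp(−qT) = exp(−0.008·0.75) = 0.9940
vega = S·exp(−qT)·φ(d₁)·√T = 130·0.9940·0.3836·0.8660 = 42.9266

42.93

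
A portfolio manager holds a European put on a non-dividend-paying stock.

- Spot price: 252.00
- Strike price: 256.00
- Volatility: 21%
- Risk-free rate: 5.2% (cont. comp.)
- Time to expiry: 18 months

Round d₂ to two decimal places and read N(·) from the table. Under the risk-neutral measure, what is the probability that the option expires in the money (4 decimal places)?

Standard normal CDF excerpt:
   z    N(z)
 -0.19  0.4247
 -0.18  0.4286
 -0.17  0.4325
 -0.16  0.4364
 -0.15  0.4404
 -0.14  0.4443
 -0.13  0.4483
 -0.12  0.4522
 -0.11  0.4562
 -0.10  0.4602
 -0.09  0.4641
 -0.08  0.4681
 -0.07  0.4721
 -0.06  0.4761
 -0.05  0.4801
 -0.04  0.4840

T = 1.5;  σ√T = 0.2572
d₁ = [ln(252/256) + (0.052 + ½·0.21²)·1.5] / (σ√T) = (-0.0157 + 0.1111) / 0.2572 = 0.3706 which rounds to 0.37
d₂ = 0.3706 − 0.2572 = 0.1134 which rounds to 0.11
Pr(exercise) under Q = N(−d₂) = N(-0.11) = 0.4562

0.4562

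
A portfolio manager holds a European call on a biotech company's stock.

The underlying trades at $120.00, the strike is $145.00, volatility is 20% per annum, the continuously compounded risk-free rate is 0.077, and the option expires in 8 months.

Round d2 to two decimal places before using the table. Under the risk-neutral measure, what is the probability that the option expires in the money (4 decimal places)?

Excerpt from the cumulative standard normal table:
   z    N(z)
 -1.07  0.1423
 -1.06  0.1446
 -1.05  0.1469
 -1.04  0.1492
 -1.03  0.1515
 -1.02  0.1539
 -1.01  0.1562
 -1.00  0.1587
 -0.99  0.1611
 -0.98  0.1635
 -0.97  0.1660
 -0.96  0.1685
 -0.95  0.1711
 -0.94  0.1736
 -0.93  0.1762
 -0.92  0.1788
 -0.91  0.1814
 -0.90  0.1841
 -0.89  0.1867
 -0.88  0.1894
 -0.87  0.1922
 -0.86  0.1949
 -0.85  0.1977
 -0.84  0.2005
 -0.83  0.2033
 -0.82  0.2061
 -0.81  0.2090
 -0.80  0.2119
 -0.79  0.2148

σ√T = 0.2 × 0.8165 = 0.1633
ln(S/K) + (r + σ²/2)T = ln(120/145) + (0.077 + 0.2²/2)·0.6667 = -0.1892 + 0.0647 = -0.1246
d₁ = -0.1246 / 0.1633 = -0.7629 ≈ -0.76
d₂ = d₁ − σ√T = -0.7629 − 0.1633 = -0.9262 ≈ -0.93
Risk-neutral Pr[S_T > K] = N(d₂) = N(-0.93) = 0.1762

0.1762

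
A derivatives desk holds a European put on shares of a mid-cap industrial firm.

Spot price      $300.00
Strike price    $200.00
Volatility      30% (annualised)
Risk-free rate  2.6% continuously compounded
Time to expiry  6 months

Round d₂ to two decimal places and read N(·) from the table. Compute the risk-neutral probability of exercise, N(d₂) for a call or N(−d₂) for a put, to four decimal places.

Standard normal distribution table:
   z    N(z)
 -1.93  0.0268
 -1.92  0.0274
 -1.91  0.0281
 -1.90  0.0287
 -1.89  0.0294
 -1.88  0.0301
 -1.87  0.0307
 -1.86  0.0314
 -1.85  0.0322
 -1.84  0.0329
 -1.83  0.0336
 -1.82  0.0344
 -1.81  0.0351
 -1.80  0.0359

0.0307

σ√T = 0.3 × 0.7071 = 0.2121
d₁ = [ln(300/200) + (0.026 + 0.3²/2)·0.5] / 0.2121 = [0.4055 + 0.0355] / 0.2121 = 2.0787 ⇒ 2.08
d₂ = d₁ − σ√T = 2.0787 − 0.2121 = 1.8666 ⇒ 1.87
Risk-neutral Pr[S_T < K] = N(−d₂) = N(-1.87) = 0.0307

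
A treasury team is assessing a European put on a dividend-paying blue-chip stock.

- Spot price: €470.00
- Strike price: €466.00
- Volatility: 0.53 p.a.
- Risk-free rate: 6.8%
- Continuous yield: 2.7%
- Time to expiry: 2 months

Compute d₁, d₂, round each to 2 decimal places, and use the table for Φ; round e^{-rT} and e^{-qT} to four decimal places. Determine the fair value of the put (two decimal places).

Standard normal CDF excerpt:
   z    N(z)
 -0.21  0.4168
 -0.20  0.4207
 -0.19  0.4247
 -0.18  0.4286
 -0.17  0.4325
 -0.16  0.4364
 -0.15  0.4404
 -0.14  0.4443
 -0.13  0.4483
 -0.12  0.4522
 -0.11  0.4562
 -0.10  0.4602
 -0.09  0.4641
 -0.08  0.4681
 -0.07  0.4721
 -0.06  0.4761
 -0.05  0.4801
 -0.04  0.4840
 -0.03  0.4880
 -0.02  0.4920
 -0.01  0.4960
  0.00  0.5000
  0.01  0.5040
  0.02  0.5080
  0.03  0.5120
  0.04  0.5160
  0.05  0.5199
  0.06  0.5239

T = 0.1667;  σ√T = 0.2164
ln(S/K) + (r − q + σ²/2)T = ln(470/466) + (0.068 − 0.027 + 0.53²/2)·0.1667 = 0.0085 + 0.0302 = 0.0388
d₁ = 0.0388 / 0.2164 = 0.1793 which rounds to 0.18
d₂ = d₁ − σ√T = 0.1793 − 0.2164 = -0.0371 which rounds to -0.04
exp(−qT) = exp(−0.027·0.1667) = 0.9955;  exp(−rT) = exp(−0.068·0.1667) = 0.9887
N(−d₂) = N(0.04) = 0.5160;  N(−d₁) = N(-0.18) = 0.4286
P = 466·0.9887·0.5160 − 470·0.9955·0.4286 = 237.7388 − 200.5355 = 37.2033

€37.20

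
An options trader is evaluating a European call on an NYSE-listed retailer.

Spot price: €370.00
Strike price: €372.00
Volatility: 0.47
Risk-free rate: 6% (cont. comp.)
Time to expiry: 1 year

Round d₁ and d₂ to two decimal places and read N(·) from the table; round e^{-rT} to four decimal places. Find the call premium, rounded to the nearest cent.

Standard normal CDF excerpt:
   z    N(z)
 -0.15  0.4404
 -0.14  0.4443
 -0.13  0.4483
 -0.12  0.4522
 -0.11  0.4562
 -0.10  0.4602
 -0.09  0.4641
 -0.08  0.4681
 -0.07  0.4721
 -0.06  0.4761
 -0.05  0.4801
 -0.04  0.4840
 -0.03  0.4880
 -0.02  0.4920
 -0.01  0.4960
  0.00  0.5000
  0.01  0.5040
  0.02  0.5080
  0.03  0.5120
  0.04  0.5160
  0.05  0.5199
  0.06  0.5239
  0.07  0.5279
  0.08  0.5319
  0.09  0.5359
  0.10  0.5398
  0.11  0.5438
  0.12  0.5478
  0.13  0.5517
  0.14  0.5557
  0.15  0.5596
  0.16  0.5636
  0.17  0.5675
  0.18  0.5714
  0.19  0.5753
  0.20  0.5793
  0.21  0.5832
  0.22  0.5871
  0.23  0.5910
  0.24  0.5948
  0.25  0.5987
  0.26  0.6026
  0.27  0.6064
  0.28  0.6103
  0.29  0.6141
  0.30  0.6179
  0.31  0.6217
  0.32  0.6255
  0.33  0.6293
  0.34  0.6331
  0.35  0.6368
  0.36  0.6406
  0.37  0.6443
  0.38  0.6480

T = 1;  σ√T = 0.4700
d₁ = [ln(370/372) + (0.06 + 0.47²/2)·1] / 0.4700 = [-0.0054 + 0.1704] / 0.4700 = 0.3512 ⇒ 0.35
d₂ = d₁ − σ√T = 0.3512 − 0.4700 = -0.1188 ⇒ -0.12
exp(−rT) = exp(−0.06·1) = 0.9418
N(d₁) = N(0.35) = 0.6368;  N(d₂) = N(-0.12) = 0.4522
C = 370·0.6368 − 372·0.9418·0.4522 = 235.6160 − 158.4281 = 77.1879

€77.19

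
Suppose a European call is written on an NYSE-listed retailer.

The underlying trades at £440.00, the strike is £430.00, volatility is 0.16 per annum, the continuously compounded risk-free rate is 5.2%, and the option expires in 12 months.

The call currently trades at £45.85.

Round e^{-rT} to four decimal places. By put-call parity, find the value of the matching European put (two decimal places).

exp(−rT) = exp(−0.052·1) = 0.9493
Put-call parity: C − P = S − K·e^(−rT) = 440 − 430·0.9493 = 440 − 408.1990 = 31.8010
P = C − (C − P) = 45.85 − (31.8010) = 14.0490

£14.05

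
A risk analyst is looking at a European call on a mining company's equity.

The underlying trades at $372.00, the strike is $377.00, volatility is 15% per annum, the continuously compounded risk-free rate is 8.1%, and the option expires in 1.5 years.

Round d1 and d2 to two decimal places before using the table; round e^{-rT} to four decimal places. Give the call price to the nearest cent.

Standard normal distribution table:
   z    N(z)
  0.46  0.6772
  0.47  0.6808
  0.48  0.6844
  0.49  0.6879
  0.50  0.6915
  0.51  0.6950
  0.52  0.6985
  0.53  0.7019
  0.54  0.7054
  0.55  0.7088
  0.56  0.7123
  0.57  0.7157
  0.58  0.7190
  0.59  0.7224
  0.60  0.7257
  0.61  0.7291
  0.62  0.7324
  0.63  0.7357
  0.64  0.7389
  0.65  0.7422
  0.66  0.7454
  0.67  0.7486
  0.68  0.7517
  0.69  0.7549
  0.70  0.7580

T = 1.5;  σ√T = 0.1837
d₁ = [ln(372/377) + (0.081 + 0.15²/2)·1.5] / 0.1837 = [-0.0134 + 0.1384] / 0.1837 = 0.6805 → 0.68
d₂ = d₁ − σ√T = 0.6805 − 0.1837 = 0.4968 → 0.50
exp(−rT) = exp(−0.081·1.5) = 0.8856
C = 372·N(0.68) − 377·0.8856·N(0.50) = 372·0.7517 − 377·0.8856·0.6915 = 279.6324 − 230.8719 = 48.7605

$48.76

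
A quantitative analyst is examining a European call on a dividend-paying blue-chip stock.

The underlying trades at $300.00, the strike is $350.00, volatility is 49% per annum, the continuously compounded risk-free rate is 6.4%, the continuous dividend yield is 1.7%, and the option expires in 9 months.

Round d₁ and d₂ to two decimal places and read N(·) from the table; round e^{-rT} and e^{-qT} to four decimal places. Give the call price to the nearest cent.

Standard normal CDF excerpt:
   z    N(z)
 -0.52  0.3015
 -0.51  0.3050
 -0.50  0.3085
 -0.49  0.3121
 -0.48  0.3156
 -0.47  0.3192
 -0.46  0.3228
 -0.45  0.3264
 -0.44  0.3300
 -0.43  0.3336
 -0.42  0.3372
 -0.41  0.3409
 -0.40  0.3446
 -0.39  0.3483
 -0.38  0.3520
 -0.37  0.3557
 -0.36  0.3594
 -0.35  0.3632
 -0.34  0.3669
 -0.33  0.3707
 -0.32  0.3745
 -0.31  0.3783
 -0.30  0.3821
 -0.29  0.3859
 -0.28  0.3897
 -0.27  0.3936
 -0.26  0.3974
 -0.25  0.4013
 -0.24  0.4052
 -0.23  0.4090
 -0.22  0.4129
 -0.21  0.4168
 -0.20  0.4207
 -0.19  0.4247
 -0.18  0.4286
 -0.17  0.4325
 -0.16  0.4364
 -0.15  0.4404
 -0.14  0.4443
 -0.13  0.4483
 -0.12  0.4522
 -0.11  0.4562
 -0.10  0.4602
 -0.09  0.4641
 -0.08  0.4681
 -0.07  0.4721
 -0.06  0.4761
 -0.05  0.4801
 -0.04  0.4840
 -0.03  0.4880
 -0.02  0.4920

σ√T = 0.49 × 0.8660 = 0.4244
ln(S/K) + (r − q + σ²/2)T = ln(300/350) + (0.064 − 0.017 + 0.49²/2)·0.75 = -0.1542 + 0.1253 = -0.0289
d₁ = -0.0289 / 0.4244 = -0.0680 → -0.07
d₂ = d₁ − σ√T = -0.0680 − 0.4244 = -0.4924 → -0.49
exp(−qT) = exp(−0.017·0.75) = 0.9873;  exp(−rT) = exp(−0.064·0.75) = 0.9531
N(d₁) = N(-0.07) = 0.4721;  N(d₂) = N(-0.49) = 0.3121
C = 300·0.9873·0.4721 − 350·0.9531·0.3121 = 139.8313 − 104.1119 = 35.7194

$35.72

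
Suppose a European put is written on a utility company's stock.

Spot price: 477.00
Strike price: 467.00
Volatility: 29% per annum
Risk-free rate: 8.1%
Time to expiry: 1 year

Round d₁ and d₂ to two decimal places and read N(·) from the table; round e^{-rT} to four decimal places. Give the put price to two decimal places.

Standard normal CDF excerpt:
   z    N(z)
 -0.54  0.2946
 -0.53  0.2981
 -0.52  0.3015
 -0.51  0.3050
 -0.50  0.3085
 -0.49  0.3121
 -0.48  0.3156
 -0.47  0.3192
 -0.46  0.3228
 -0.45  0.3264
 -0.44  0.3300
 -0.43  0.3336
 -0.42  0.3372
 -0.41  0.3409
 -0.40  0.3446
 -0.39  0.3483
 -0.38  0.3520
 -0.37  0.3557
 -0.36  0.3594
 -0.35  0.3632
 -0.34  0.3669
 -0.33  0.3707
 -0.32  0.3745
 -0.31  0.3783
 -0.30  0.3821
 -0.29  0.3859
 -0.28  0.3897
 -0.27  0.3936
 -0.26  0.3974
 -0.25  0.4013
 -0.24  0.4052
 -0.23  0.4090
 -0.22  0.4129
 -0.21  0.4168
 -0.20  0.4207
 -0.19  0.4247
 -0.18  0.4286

σ√T = 0.29·√1 = 0.2900
d₁ = [ln(477/467) + (0.081 + 0.29²/2)·1] / 0.2900 = [0.0212 + 0.1230] / 0.2900 = 0.4974 → 0.50
d₂ = d₁ − σ√T = 0.4974 − 0.2900 = 0.2074 → 0.21
e^(−rT) = e^(−0.081·1) = 0.9222
P = 467·0.9222·N(-0.21) − 477·N(-0.50) = 467·0.9222·0.4168 − 477·0.3085 = 179.5022 − 147.1545 = 32.3477

32.35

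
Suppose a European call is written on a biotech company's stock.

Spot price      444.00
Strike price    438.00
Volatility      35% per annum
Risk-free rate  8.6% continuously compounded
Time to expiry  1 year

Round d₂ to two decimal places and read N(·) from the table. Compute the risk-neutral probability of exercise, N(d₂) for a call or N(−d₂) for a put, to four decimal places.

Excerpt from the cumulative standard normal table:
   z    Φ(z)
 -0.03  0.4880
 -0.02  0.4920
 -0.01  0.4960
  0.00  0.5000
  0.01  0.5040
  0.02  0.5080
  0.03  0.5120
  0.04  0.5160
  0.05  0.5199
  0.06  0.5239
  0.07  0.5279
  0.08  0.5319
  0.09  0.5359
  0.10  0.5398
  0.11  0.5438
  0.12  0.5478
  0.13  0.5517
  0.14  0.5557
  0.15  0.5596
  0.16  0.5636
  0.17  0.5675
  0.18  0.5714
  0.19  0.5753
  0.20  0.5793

T = 1;  σ√T = 0.3500
ln(S/K) + (r + σ²/2)T = ln(444/438) + (0.086 + 0.35²/2)·1 = 0.0136 + 0.1472 = 0.1609
d₁ = 0.1609 / 0.3500 = 0.4596 ≈ 0.46
d₂ = d₁ − σ√T = 0.4596 − 0.3500 = 0.1096 ≈ 0.11
Risk-neutral Pr[S_T > K] = N(d₂) = N(0.11) = 0.5438

0.5438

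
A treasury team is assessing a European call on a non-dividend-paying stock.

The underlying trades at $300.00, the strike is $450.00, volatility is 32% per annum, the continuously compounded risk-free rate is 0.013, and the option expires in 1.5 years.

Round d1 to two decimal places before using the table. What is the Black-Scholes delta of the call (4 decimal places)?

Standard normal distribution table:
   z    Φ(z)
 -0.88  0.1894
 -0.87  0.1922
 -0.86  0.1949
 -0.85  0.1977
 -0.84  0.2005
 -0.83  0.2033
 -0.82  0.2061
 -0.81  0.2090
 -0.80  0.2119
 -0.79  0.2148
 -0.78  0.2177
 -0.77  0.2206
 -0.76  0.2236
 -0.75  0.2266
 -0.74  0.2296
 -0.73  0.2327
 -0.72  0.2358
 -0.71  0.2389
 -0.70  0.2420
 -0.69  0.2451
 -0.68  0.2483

σ√T = 0.32 × 1.2247 = 0.3919
ln(S/K) + (r + σ²/2)T = ln(300/450) + (0.013 + 0.32²/2)·1.5 = -0.4055 + 0.0963 = -0.3092
d₁ = -0.3092 / 0.3919 = -0.7889 which rounds to -0.79
N(d₁) = N(-0.79) = 0.2148
Δ_call = N(d₁) = 0.2148

0.2148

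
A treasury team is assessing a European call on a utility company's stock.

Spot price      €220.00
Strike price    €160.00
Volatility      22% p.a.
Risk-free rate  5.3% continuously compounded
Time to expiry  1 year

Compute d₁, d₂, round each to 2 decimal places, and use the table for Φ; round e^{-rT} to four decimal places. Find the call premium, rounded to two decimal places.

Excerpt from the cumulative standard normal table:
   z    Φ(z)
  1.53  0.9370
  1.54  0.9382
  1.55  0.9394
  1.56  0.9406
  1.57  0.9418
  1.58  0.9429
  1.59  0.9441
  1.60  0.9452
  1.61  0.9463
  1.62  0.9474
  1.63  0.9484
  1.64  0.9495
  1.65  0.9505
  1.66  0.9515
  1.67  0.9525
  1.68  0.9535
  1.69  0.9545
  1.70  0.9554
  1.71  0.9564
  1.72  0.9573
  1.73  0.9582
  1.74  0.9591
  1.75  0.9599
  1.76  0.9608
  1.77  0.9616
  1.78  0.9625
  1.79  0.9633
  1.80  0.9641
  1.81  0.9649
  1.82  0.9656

T = 1;  σ√T = 0.2200
d₁ = [ln(220/160) + (0.053 + 0.22²/2)·1] / 0.2200 = [0.3185 + 0.0772] / 0.2200 = 1.7984 ⇒ 1.80
d₂ = d₁ − σ√T = 1.7984 − 0.2200 = 1.5784 ⇒ 1.58
e^(−rT) = e^(−0.053·1) = 0.9484
N(d₁) = N(1.80) = 0.9641;  N(d₂) = N(1.58) = 0.9429
C = 220·0.9641 − 160·0.9484·0.9429 = 212.1020 − 143.0794 = 69.0226

€69.02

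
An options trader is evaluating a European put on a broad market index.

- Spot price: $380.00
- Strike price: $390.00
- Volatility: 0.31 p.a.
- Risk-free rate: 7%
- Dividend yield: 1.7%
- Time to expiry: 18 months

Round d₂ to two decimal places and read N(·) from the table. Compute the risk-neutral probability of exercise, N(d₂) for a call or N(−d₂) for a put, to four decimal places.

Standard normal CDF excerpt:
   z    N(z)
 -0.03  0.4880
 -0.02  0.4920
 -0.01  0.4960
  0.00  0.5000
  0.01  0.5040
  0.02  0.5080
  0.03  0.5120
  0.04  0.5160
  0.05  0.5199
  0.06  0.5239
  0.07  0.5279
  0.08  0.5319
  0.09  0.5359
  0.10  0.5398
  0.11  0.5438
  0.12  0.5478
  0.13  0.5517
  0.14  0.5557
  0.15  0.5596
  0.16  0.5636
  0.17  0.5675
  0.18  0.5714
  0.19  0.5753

T = 1.5;  σ√T = 0.3797
d₁ = [ln(380/390) + (0.07 − 0.017 + 0.31²/2)·1.5] / 0.3797 = [-0.0260 + 0.1516] / 0.3797 = 0.3308 which rounds to 0.33
d₂ = d₁ − σ√T = 0.3308 − 0.3797 = -0.0489 which rounds to -0.05
Pr(exercise) under Q = N(−d₂) = N(0.05) = 0.5199

0.5199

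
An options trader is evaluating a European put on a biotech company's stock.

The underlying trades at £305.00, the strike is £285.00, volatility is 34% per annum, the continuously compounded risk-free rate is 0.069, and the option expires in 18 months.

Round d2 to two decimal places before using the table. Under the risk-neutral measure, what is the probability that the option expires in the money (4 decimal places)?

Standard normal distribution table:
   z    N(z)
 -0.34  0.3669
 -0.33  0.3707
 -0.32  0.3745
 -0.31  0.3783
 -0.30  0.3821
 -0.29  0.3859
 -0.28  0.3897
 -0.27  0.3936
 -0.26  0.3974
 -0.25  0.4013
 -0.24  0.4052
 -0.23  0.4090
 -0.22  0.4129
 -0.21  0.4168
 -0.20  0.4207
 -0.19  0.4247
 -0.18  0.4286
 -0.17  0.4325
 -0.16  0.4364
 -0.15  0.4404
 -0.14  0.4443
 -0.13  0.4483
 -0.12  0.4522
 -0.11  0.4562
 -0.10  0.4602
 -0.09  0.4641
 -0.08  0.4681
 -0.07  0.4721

0.4207

σ√T = 0.34 × 1.2247 = 0.4164
d₁ = [ln(305/285) + (0.069 + ½·0.34²)·1.5] / (σ√T) = (0.0678 + 0.1902) / 0.4164 = 0.6196 → 0.62
d₂ = 0.6196 − 0.4164 = 0.2032 → 0.20
Pr(exercise) under Q = N(−d₂) = N(-0.20) = 0.4207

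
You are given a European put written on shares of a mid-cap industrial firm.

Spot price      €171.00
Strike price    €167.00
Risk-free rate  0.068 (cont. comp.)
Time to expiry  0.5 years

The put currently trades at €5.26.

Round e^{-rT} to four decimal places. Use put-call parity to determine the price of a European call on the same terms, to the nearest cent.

e^(−rT) = e^(−0.068·0.5) = 0.9666
Put-call parity: C − P = S − K·e^(−rT) = 171 − 167·0.9666 = 171 − 161.4222 = 9.5778
C = P + (C − P) = 5.26 + (9.5778) = 14.8378

€14.84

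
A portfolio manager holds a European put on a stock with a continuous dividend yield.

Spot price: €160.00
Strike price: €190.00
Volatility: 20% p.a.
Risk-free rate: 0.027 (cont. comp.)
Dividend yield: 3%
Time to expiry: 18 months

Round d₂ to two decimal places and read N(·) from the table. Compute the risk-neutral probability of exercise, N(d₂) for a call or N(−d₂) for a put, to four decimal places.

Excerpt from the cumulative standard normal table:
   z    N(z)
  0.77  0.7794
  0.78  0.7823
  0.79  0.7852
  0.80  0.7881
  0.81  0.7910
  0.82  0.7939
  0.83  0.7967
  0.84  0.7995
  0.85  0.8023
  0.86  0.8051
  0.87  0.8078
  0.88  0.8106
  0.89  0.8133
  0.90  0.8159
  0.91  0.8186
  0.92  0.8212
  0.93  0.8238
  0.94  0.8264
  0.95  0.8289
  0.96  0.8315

σ√T = 0.2·√1.5 = 0.2449
d₁ = [ln(160/190) + (0.027 − 0.03 + 0.2²/2)·1.5] / 0.2449 = [-0.1719 + 0.0255] / 0.2449 = -0.5975 ≈ -0.60
d₂ = d₁ − σ√T = -0.5975 − 0.2449 = -0.8424 ≈ -0.84
Risk-neutral Pr[S_T < K] = N(−d₂) = N(0.84) = 0.7995

0.7995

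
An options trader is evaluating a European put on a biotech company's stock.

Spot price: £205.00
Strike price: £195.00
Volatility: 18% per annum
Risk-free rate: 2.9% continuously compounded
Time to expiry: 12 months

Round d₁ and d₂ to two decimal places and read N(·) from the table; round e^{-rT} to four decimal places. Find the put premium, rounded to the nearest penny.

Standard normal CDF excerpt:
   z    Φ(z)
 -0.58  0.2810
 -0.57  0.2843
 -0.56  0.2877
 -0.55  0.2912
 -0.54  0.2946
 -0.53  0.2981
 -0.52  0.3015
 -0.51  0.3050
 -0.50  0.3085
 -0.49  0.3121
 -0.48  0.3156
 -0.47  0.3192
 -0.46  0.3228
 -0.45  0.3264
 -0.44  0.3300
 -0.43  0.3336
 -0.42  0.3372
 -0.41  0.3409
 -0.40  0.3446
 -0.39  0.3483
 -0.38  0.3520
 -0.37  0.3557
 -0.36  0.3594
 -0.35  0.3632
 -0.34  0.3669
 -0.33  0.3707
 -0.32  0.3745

T = 1;  σ√T = 0.1800
ln(S/K) + (r + σ²/2)T = ln(205/195) + (0.029 + 0.18²/2)·1 = 0.0500 + 0.0452 = 0.0952
d₁ = 0.0952 / 0.1800 = 0.5289 → 0.53
d₂ = d₁ − σ√T = 0.5289 − 0.1800 = 0.3489 → 0.35
e^(−rT) = e^(−0.029·1) = 0.9714
P = 195·0.9714·N(-0.35) − 205·N(-0.53) = 195·0.9714·0.3632 − 205·0.2981 = 68.7984 − 61.1105 = 7.6879

£7.69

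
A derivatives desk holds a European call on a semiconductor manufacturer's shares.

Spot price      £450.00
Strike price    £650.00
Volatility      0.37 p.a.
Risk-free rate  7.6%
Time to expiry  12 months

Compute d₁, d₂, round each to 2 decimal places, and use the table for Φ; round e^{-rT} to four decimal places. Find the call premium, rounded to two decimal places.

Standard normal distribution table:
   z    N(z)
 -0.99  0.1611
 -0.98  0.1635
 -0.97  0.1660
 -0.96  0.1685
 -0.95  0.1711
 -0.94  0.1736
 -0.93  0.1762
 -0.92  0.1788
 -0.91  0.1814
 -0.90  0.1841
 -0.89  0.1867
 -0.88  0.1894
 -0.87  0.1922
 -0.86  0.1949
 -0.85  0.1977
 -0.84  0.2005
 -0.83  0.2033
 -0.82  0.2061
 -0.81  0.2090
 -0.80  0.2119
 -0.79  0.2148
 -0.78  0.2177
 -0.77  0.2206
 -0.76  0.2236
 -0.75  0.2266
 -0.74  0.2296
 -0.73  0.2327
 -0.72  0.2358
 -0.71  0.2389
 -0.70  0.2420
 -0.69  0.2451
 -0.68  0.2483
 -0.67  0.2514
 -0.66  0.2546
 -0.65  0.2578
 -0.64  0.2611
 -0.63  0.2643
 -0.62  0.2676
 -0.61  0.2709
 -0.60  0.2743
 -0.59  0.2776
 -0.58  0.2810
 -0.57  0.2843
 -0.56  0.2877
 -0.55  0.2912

σ√T = 0.37 × 1.0000 = 0.3700
d₁ = [ln(450/650) + (0.076 + 0.37²/2)·1] / 0.3700 = [-0.3677 + 0.1444] / 0.3700 = -0.6034 ⇒ -0.60
d₂ = d₁ − σ√T = -0.6034 − 0.3700 = -0.9734 ⇒ -0.97
e^(−rT) = e^(−0.076·1) = 0.9268
N(d₁) = N(-0.60) = 0.2743;  N(d₂) = N(-0.97) = 0.1660
C = 450·0.2743 − 650·0.9268·0.1660 = 123.4350 − 100.0017 = 23.4333

£23.43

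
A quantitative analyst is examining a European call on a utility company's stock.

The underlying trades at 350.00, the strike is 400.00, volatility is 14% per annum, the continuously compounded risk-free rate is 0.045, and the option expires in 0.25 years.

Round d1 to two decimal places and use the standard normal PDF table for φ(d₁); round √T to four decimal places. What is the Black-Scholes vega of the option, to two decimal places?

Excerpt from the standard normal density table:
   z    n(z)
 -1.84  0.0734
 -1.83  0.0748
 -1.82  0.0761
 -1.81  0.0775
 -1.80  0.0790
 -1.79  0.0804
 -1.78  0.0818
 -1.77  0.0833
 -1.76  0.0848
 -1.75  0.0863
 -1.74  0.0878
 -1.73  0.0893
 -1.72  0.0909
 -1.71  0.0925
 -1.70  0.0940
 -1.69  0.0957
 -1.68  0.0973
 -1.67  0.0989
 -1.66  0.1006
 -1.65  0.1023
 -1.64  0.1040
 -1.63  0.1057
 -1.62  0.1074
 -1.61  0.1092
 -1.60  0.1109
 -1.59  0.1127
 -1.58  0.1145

16.19

σ√T = 0.14·√0.25 = 0.0700
d₁ = [ln(350/400) + (0.045 + 0.14²/2)·0.25] / 0.0700 = [-0.1335 + 0.0137] / 0.0700 = -1.7119 ⇒ -1.71
√T = √0.25 = 0.5000
φ(d₁) = φ(-1.71) = 0.0925
vega = S·φ(d₁)·√T = 350·0.0925·0.5000 = 16.1875
(Vega is the same for a European call and put with the same parameters.)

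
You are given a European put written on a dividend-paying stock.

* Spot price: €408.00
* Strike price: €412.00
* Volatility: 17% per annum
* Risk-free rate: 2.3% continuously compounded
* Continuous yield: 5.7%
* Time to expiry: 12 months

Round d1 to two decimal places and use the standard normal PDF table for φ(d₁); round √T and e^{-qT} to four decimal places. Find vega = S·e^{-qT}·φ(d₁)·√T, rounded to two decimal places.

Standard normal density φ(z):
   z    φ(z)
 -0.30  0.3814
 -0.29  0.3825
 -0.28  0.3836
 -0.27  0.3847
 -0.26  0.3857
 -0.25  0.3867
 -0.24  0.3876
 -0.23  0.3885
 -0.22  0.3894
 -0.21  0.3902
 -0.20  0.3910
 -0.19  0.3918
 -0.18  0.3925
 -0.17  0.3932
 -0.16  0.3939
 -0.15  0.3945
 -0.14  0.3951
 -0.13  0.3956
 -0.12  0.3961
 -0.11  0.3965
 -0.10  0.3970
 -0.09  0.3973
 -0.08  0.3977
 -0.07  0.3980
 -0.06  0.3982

151.54

T = 1;  σ√T = 0.1700
d₁ = [ln(408/412) + (0.023 − 0.057 + ½·0.17²)·1] / (σ√T) = (-0.0098 − 0.0195) / 0.1700 = -0.1724 ≈ -0.17
√T = √1 = 1.0000
φ(d₁) = φ(-0.17) = 0.3932
exp(−qT) = exp(−0.057·1) = 0.9446
vega = S·exp(−qT)·φ(d₁)·√T = 408·0.9446·0.3932·1.0000 = 151.5380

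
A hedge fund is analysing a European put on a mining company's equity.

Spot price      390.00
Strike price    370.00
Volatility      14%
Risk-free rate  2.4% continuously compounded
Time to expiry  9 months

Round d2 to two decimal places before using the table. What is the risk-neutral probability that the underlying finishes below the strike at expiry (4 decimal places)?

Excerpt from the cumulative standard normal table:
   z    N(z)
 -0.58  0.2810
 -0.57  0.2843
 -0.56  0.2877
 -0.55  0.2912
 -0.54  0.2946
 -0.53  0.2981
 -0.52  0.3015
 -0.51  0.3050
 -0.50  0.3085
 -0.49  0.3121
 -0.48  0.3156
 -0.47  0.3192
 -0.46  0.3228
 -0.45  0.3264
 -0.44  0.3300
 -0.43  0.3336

T = 0.75;  σ√T = 0.1212
d₁ = [ln(390/370) + (0.024 + 0.14²/2)·0.75] / 0.1212 = [0.0526 + 0.0254] / 0.1212 = 0.6433 ≈ 0.64
d₂ = d₁ − σ√T = 0.6433 − 0.1212 = 0.5220 ≈ 0.52
Pr(exercise) under Q = N(−d₂) = N(-0.52) = 0.3015

0.3015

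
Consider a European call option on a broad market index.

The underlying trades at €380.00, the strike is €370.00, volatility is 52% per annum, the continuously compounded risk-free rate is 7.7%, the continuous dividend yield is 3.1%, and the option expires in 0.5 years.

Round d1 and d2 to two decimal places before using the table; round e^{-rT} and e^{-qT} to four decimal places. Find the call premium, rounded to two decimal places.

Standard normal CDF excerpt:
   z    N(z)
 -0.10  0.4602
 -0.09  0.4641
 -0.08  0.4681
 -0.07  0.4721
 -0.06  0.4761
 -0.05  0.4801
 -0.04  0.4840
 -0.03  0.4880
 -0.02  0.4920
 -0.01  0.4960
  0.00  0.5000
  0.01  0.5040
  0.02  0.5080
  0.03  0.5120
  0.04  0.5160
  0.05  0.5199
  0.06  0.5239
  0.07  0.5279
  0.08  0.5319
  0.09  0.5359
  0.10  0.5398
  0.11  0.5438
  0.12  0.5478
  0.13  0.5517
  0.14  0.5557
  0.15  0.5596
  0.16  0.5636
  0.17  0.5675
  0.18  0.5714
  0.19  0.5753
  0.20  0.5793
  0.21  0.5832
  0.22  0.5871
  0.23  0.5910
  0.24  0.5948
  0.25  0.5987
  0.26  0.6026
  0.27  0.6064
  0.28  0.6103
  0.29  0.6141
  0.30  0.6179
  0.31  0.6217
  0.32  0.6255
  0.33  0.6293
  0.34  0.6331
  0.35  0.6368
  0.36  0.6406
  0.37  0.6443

σ√T = 0.52·√0.5 = 0.3677
ln(S/K) + (r − q + σ²/2)T = ln(380/370) + (0.077 − 0.031 + 0.52²/2)·0.5 = 0.0267 + 0.0906 = 0.1173
d₁ = 0.1173 / 0.3677 = 0.3189 ≈ 0.32
d₂ = d₁ − σ√T = 0.3189 − 0.3677 = -0.0488 ≈ -0.05
e^(−qT) = e^(−0.031·0.5) = 0.9846;  e^(−rT) = e^(−0.077·0.5) = 0.9622
C = 380·0.9846·N(0.32) − 370·0.9622·N(-0.05) = 380·0.9846·0.6255 − 370·0.9622·0.4801 = 234.0296 − 170.9223 = 63.1073

€63.11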